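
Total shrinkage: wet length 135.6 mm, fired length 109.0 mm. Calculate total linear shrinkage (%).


TS = (135.6 - 109.0) / 135.6 * 100 = 19.62%

19.62


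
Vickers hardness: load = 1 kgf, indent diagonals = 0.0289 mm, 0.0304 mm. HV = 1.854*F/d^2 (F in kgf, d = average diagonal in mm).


d_avg = (0.0289+0.0304)/2 = 0.02965 mm
HV = 1.854*1/0.02965^2 = 2109

2109


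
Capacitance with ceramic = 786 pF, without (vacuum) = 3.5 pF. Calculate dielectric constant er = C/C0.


er = 786 / 3.5 = 224.57

224.57


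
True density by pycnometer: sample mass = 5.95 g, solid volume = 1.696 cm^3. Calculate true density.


TD = 5.95 / 1.696 = 3.508 g/cm^3

3.508


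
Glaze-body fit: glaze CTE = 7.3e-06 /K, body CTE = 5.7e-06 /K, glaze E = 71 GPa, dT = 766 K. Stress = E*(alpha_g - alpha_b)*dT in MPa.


Stress = 71*1000*(7.3e-06 - 5.7e-06)*766 = 87.0 MPa

87.0


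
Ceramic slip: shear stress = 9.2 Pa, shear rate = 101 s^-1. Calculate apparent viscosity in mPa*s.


eta = tau/gamma * 1000 = 9.2/101 * 1000 = 91.1 mPa*s

91.1


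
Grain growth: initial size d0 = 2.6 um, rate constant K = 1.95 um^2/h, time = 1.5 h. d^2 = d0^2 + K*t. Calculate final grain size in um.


d^2 = 2.6^2 + 1.95*1.5 = 9.685
d = sqrt(9.685) = 3.11 um

3.11


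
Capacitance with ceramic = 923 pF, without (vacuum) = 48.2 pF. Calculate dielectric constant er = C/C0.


er = 923 / 48.2 = 19.15

19.15


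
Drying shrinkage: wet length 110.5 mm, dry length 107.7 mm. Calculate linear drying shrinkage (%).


DS = (110.5 - 107.7) / 110.5 * 100 = 2.53%

2.53


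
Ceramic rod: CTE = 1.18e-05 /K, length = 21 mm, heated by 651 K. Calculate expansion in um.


dL = 1.18e-05 * 21 * 651 * 1000 = 161.318 um

161.318


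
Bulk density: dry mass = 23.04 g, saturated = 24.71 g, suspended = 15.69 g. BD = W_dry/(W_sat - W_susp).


BD = 23.04 / (24.71 - 15.69) = 23.04 / 9.02 = 2.554 g/cm^3

2.554


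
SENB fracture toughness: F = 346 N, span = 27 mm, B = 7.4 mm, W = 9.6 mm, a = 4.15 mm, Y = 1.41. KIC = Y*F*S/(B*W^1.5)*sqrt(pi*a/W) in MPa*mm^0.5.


KIC = 1.41*346*27/(7.4*9.6^1.5)*sqrt(pi*4.15/9.6) = 69.74

69.74


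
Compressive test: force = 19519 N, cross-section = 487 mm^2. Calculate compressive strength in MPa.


CS = 19519 / 487 = 40.1 MPa

40.1


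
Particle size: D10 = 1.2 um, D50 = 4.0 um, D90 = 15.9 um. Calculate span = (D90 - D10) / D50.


Span = (15.9 - 1.2) / 4.0 = 14.7 / 4.0 = 3.675

3.675


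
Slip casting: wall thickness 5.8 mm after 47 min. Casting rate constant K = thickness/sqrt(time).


K = 5.8 / sqrt(47) = 5.8 / 6.8557 = 0.846 mm/min^0.5

0.846


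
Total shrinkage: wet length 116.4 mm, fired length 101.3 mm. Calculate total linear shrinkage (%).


TS = (116.4 - 101.3) / 116.4 * 100 = 12.97%

12.97


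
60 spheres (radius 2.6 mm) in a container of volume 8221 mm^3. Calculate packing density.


V_sphere = 4/3*pi*2.6^3 = 73.6222 mm^3
Total V = 60*73.6222 = 4417.332 mm^3
PD = 4417.332 / 8221 = 0.537

0.537


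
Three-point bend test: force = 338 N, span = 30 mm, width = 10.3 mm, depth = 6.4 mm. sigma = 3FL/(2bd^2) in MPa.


sigma = 3*338*30/(2*10.3*6.4^2) = 36.1 MPa

36.1


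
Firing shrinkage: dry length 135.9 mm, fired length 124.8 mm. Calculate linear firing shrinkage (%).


FS = (135.9 - 124.8) / 135.9 * 100 = 8.17%

8.17


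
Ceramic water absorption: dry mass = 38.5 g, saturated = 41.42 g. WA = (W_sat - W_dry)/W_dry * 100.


WA = (41.42 - 38.5) / 38.5 * 100 = 7.58%

7.58


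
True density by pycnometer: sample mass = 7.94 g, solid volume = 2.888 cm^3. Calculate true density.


TD = 7.94 / 2.888 = 2.749 g/cm^3

2.749


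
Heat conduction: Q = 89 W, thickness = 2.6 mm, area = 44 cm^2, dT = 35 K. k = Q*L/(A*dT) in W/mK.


k = 89*2.6/1000/(44/10000*35) = 1.5 W/mK

1.5


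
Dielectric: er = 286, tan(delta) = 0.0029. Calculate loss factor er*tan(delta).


Loss = 286 * 0.0029 = 0.829

0.829


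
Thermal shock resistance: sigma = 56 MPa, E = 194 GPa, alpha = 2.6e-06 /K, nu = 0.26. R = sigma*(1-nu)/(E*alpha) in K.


R = 56*(1-0.26)/(194*1000*2.6e-06) = 82 K

82


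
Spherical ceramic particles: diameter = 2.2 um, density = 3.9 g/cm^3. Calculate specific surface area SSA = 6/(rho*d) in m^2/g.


SSA = 6 / (3.9 * 2.2) = 0.699 m^2/g

0.699


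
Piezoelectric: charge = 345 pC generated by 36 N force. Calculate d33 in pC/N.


d33 = 345 / 36 = 9.6 pC/N

9.6


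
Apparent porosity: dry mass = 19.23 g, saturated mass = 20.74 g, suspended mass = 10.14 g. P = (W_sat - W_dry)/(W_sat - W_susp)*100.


P = (20.74 - 19.23) / (20.74 - 10.14) * 100 = 1.51 / 10.6 * 100 = 14.2%

14.2


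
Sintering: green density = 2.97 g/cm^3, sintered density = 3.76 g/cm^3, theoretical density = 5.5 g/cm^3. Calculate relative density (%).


Relative = 3.76 / 5.5 * 100 = 68.4%

68.4


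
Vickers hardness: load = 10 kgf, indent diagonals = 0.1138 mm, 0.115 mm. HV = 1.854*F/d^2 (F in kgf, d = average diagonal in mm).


d_avg = (0.1138+0.115)/2 = 0.1144 mm
HV = 1.854*10/0.1144^2 = 1417

1417


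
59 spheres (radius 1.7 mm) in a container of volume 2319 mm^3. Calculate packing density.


V_sphere = 4/3*pi*1.7^3 = 20.5795 mm^3
Total V = 59*20.5795 = 1214.1905 mm^3
PD = 1214.1905 / 2319 = 0.524

0.524


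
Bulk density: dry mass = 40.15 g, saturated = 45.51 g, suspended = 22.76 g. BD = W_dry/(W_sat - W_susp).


BD = 40.15 / (45.51 - 22.76) = 40.15 / 22.75 = 1.765 g/cm^3

1.765


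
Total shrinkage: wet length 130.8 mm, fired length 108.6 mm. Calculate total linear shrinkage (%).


TS = (130.8 - 108.6) / 130.8 * 100 = 16.97%

16.97


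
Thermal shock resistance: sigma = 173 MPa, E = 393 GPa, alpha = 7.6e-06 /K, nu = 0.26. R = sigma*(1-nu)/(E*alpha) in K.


R = 173*(1-0.26)/(393*1000*7.6e-06) = 43 K

43


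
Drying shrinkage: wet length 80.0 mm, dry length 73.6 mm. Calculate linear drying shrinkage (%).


DS = (80.0 - 73.6) / 80.0 * 100 = 8.0%

8.0


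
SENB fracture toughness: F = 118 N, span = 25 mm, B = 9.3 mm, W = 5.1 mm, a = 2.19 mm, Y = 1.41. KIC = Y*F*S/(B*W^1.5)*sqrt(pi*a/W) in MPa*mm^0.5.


KIC = 1.41*118*25/(9.3*5.1^1.5)*sqrt(pi*2.19/5.1) = 45.1

45.1


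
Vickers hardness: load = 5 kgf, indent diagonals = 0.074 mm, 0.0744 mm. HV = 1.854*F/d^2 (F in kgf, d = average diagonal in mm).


d_avg = (0.074+0.0744)/2 = 0.0742 mm
HV = 1.854*5/0.0742^2 = 1684

1684


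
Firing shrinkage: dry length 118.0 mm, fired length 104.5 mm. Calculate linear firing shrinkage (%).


FS = (118.0 - 104.5) / 118.0 * 100 = 11.44%

11.44


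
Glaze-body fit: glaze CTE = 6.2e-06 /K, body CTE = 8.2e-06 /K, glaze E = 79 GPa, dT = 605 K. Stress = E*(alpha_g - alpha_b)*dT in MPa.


Stress = 79*1000*(6.2e-06 - 8.2e-06)*605 = -95.6 MPa

-95.6


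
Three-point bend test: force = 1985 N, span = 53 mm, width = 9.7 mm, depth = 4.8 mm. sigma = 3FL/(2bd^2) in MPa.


sigma = 3*1985*53/(2*9.7*4.8^2) = 706.1 MPa

706.1


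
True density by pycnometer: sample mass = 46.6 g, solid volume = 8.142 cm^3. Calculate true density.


TD = 46.6 / 8.142 = 5.723 g/cm^3

5.723


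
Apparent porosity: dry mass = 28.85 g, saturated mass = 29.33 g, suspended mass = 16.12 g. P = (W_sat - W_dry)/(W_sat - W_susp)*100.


P = (29.33 - 28.85) / (29.33 - 16.12) * 100 = 0.48 / 13.21 * 100 = 3.6%

3.6


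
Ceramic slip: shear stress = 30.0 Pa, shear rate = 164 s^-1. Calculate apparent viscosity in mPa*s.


eta = tau/gamma * 1000 = 30.0/164 * 1000 = 182.9 mPa*s

182.9


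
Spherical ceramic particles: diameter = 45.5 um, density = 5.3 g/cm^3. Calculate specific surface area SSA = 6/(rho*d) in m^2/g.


SSA = 6 / (5.3 * 45.5) = 0.025 m^2/g

0.025


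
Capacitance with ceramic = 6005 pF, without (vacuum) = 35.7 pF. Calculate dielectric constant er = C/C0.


er = 6005 / 35.7 = 168.21

168.21


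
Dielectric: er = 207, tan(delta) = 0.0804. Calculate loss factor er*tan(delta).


Loss = 207 * 0.0804 = 16.643

16.643


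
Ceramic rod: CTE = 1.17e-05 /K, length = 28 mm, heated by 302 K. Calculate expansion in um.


dL = 1.17e-05 * 28 * 302 * 1000 = 98.935 um

98.935


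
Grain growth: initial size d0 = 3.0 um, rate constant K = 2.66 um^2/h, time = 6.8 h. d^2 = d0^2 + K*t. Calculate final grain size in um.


d^2 = 3.0^2 + 2.66*6.8 = 27.088
d = sqrt(27.088) = 5.2 um

5.2


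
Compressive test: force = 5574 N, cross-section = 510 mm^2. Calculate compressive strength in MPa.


CS = 5574 / 510 = 10.9 MPa

10.9


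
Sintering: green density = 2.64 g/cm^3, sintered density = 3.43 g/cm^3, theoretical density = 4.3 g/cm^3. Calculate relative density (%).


Relative = 3.43 / 4.3 * 100 = 79.8%

79.8


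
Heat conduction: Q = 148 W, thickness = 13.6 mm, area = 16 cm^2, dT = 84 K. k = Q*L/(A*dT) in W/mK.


k = 148*13.6/1000/(16/10000*84) = 14.98 W/mK

14.98


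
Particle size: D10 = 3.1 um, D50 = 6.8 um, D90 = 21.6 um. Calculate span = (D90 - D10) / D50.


Span = (21.6 - 3.1) / 6.8 = 18.5 / 6.8 = 2.721

2.721


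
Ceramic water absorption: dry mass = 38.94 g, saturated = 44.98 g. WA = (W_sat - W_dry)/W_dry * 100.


WA = (44.98 - 38.94) / 38.94 * 100 = 15.51%

15.51


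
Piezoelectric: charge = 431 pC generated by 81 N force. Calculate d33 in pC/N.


d33 = 431 / 81 = 5.3 pC/N

5.3


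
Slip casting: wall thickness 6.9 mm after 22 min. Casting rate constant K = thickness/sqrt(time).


K = 6.9 / sqrt(22) = 6.9 / 4.6904 = 1.471 mm/min^0.5

1.471


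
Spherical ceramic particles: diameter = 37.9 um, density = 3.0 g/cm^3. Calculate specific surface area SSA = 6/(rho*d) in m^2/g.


SSA = 6 / (3.0 * 37.9) = 0.053 m^2/g

0.053


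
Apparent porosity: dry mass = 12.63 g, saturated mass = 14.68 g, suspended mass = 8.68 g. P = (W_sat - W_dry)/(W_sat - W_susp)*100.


P = (14.68 - 12.63) / (14.68 - 8.68) * 100 = 2.05 / 6.0 * 100 = 34.2%

34.2


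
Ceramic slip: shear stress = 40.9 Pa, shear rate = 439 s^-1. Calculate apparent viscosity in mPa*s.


eta = tau/gamma * 1000 = 40.9/439 * 1000 = 93.2 mPa*s

93.2


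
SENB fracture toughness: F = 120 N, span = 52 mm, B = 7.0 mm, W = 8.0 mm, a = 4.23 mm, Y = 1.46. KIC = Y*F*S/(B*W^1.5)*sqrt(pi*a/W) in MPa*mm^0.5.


KIC = 1.46*120*52/(7.0*8.0^1.5)*sqrt(pi*4.23/8.0) = 74.13

74.13


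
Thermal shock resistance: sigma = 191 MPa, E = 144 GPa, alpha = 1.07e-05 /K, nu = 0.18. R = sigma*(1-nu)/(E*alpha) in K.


R = 191*(1-0.18)/(144*1000*1.07e-05) = 102 K

102


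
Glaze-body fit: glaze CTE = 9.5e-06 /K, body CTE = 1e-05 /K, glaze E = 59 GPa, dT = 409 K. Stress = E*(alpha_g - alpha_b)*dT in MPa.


Stress = 59*1000*(9.5e-06 - 1e-05)*409 = -12.1 MPa

-12.1


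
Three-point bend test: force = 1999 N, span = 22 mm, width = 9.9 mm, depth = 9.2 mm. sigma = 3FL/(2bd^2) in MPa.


sigma = 3*1999*22/(2*9.9*9.2^2) = 78.7 MPa

78.7


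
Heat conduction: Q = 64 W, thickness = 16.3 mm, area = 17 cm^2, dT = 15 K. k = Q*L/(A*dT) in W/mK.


k = 64*16.3/1000/(17/10000*15) = 40.91 W/mK

40.91


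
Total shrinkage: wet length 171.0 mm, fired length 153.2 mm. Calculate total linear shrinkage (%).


TS = (171.0 - 153.2) / 171.0 * 100 = 10.41%

10.41


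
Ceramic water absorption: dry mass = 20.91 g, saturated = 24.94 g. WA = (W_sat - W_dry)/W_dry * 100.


WA = (24.94 - 20.91) / 20.91 * 100 = 19.27%

19.27


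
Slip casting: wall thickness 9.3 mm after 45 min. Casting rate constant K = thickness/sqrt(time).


K = 9.3 / sqrt(45) = 9.3 / 6.7082 = 1.386 mm/min^0.5

1.386


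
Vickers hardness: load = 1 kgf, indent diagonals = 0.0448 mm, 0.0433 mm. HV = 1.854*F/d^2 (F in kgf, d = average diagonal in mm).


d_avg = (0.0448+0.0433)/2 = 0.04405 mm
HV = 1.854*1/0.04405^2 = 955

955


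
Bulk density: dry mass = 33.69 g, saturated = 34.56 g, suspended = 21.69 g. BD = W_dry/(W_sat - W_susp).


BD = 33.69 / (34.56 - 21.69) = 33.69 / 12.87 = 2.618 g/cm^3

2.618


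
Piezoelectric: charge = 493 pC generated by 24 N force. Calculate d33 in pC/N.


d33 = 493 / 24 = 20.5 pC/N

20.5


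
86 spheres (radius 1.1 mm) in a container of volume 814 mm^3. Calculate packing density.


V_sphere = 4/3*pi*1.1^3 = 5.5753 mm^3
Total V = 86*5.5753 = 479.4758 mm^3
PD = 479.4758 / 814 = 0.589

0.589


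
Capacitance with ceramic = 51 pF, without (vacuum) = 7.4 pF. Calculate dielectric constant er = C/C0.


er = 51 / 7.4 = 6.89

6.89


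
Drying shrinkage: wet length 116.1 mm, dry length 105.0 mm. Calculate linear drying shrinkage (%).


DS = (116.1 - 105.0) / 116.1 * 100 = 9.56%

9.56


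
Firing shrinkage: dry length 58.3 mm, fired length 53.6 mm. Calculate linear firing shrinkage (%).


FS = (58.3 - 53.6) / 58.3 * 100 = 8.06%

8.06


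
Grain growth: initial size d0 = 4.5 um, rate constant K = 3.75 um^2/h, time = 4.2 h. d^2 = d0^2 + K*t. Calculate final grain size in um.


d^2 = 4.5^2 + 3.75*4.2 = 36.0
d = sqrt(36.0) = 6.0 um

6.0


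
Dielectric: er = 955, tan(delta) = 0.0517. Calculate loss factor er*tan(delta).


Loss = 955 * 0.0517 = 49.374

49.374


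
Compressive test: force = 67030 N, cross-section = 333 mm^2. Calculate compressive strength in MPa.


CS = 67030 / 333 = 201.3 MPa

201.3


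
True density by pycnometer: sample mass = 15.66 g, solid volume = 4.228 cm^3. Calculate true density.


TD = 15.66 / 4.228 = 3.704 g/cm^3

3.704


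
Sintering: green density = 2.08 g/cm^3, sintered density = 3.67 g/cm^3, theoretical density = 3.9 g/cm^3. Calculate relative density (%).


Relative = 3.67 / 3.9 * 100 = 94.1%

94.1


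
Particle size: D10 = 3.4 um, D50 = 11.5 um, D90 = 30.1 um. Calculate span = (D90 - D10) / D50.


Span = (30.1 - 3.4) / 11.5 = 26.7 / 11.5 = 2.322

2.322


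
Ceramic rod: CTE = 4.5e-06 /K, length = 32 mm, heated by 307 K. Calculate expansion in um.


dL = 4.5e-06 * 32 * 307 * 1000 = 44.208 um

44.208


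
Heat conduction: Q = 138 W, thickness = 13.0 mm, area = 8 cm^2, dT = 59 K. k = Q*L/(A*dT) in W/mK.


k = 138*13.0/1000/(8/10000*59) = 38.01 W/mK

38.01


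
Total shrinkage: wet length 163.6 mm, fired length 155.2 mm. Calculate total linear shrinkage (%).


TS = (163.6 - 155.2) / 163.6 * 100 = 5.13%

5.13


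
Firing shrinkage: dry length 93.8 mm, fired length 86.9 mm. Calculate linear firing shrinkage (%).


FS = (93.8 - 86.9) / 93.8 * 100 = 7.36%

7.36


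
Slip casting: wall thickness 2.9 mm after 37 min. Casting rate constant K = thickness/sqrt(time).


K = 2.9 / sqrt(37) = 2.9 / 6.0828 = 0.477 mm/min^0.5

0.477


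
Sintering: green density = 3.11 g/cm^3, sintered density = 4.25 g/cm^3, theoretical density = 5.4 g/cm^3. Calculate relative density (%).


Relative = 4.25 / 5.4 * 100 = 78.7%

78.7


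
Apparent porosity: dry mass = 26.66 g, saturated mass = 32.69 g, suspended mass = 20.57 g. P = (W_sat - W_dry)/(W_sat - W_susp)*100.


P = (32.69 - 26.66) / (32.69 - 20.57) * 100 = 6.03 / 12.12 * 100 = 49.8%

49.8


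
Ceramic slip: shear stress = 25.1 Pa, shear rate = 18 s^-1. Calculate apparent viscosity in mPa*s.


eta = tau/gamma * 1000 = 25.1/18 * 1000 = 1394.4 mPa*s

1394.4


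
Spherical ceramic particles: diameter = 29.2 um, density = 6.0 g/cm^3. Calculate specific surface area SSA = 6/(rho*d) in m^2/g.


SSA = 6 / (6.0 * 29.2) = 0.034 m^2/g

0.034


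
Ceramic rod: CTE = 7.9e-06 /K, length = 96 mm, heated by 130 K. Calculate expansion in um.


dL = 7.9e-06 * 96 * 130 * 1000 = 98.592 um

98.592


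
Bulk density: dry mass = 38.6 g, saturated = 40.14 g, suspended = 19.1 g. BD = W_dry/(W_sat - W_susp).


BD = 38.6 / (40.14 - 19.1) = 38.6 / 21.04 = 1.835 g/cm^3

1.835


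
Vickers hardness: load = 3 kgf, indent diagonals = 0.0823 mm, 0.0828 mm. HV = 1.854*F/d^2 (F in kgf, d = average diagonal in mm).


d_avg = (0.0823+0.0828)/2 = 0.08255 mm
HV = 1.854*3/0.08255^2 = 816

816


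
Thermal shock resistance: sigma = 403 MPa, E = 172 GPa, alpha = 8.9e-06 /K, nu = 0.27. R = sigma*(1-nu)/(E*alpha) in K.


R = 403*(1-0.27)/(172*1000*8.9e-06) = 192 K

192


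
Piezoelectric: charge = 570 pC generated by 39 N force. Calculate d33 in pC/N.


d33 = 570 / 39 = 14.6 pC/N

14.6


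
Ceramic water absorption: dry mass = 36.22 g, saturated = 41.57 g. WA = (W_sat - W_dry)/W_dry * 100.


WA = (41.57 - 36.22) / 36.22 * 100 = 14.77%

14.77


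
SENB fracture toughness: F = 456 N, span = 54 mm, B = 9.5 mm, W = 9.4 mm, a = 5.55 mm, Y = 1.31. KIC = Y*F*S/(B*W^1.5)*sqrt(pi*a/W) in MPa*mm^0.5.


KIC = 1.31*456*54/(9.5*9.4^1.5)*sqrt(pi*5.55/9.4) = 160.46

160.46


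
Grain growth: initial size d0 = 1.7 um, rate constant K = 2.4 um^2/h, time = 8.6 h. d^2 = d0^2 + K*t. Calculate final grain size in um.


d^2 = 1.7^2 + 2.4*8.6 = 23.53
d = sqrt(23.53) = 4.85 um

4.85


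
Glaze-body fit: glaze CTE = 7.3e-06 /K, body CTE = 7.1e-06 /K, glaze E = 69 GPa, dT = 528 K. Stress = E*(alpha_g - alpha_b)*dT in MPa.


Stress = 69*1000*(7.3e-06 - 7.1e-06)*528 = 7.3 MPa

7.3


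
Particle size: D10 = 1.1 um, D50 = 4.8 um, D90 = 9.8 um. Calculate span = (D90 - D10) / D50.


Span = (9.8 - 1.1) / 4.8 = 8.7 / 4.8 = 1.813

1.813


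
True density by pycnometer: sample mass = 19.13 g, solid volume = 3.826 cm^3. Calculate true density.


TD = 19.13 / 3.826 = 5.0 g/cm^3

5.0


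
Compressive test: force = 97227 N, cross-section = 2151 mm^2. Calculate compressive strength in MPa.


CS = 97227 / 2151 = 45.2 MPa

45.2


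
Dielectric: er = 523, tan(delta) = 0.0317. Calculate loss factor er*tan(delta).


Loss = 523 * 0.0317 = 16.579

16.579


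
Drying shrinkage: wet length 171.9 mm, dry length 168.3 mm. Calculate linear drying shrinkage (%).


DS = (171.9 - 168.3) / 171.9 * 100 = 2.09%

2.09


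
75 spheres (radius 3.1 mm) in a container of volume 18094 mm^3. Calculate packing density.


V_sphere = 4/3*pi*3.1^3 = 124.7882 mm^3
Total V = 75*124.7882 = 9359.115 mm^3
PD = 9359.115 / 18094 = 0.517

0.517


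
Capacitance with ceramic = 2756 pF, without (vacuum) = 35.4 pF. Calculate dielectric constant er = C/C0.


er = 2756 / 35.4 = 77.85

77.85


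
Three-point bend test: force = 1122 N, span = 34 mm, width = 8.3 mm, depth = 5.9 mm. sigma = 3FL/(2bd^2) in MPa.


sigma = 3*1122*34/(2*8.3*5.9^2) = 198.1 MPa

198.1


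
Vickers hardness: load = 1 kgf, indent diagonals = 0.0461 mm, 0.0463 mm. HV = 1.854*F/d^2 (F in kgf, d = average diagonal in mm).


d_avg = (0.0461+0.0463)/2 = 0.0462 mm
HV = 1.854*1/0.0462^2 = 869

869


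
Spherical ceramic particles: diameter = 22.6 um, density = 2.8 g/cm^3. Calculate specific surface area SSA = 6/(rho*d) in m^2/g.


SSA = 6 / (2.8 * 22.6) = 0.095 m^2/g

0.095


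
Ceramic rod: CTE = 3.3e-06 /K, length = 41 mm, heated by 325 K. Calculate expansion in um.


dL = 3.3e-06 * 41 * 325 * 1000 = 43.973 um

43.973


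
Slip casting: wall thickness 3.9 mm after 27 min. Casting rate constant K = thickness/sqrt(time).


K = 3.9 / sqrt(27) = 3.9 / 5.1962 = 0.751 mm/min^0.5

0.751


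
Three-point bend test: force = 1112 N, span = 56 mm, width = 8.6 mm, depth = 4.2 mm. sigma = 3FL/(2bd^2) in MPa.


sigma = 3*1112*56/(2*8.6*4.2^2) = 615.7 MPa

615.7


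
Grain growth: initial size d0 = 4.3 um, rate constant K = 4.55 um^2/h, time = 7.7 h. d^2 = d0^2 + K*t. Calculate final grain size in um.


d^2 = 4.3^2 + 4.55*7.7 = 53.525
d = sqrt(53.525) = 7.32 um

7.32


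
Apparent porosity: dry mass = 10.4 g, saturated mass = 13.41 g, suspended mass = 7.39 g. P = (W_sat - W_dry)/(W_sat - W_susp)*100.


P = (13.41 - 10.4) / (13.41 - 7.39) * 100 = 3.01 / 6.02 * 100 = 50.0%

50.0


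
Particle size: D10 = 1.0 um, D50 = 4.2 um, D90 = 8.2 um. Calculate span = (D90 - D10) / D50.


Span = (8.2 - 1.0) / 4.2 = 7.2 / 4.2 = 1.714

1.714


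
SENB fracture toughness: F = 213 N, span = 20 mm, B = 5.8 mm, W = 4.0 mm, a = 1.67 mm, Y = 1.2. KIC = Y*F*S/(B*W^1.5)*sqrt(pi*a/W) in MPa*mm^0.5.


KIC = 1.2*213*20/(5.8*4.0^1.5)*sqrt(pi*1.67/4.0) = 126.18

126.18


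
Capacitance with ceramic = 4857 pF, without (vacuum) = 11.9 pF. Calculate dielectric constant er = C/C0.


er = 4857 / 11.9 = 408.15

408.15


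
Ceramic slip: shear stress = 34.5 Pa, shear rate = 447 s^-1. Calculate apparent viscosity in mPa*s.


eta = tau/gamma * 1000 = 34.5/447 * 1000 = 77.2 mPa*s

77.2


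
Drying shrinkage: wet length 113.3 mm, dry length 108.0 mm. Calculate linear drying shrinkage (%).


DS = (113.3 - 108.0) / 113.3 * 100 = 4.68%

4.68


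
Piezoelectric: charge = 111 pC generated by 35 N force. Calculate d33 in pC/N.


d33 = 111 / 35 = 3.2 pC/N

3.2


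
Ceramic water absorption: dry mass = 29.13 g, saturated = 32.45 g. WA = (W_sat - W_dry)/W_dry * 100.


WA = (32.45 - 29.13) / 29.13 * 100 = 11.4%

11.4


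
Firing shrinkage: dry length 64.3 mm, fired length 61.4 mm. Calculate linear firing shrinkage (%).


FS = (64.3 - 61.4) / 64.3 * 100 = 4.51%

4.51


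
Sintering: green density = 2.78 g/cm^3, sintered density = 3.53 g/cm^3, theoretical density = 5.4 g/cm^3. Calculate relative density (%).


Relative = 3.53 / 5.4 * 100 = 65.4%

65.4


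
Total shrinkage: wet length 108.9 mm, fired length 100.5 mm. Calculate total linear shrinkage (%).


TS = (108.9 - 100.5) / 108.9 * 100 = 7.71%

7.71


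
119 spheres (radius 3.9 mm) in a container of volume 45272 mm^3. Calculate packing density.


V_sphere = 4/3*pi*3.9^3 = 248.4748 mm^3
Total V = 119*248.4748 = 29568.5012 mm^3
PD = 29568.5012 / 45272 = 0.653

0.653


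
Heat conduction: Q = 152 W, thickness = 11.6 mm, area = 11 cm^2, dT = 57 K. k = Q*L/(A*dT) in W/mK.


k = 152*11.6/1000/(11/10000*57) = 28.12 W/mK

28.12


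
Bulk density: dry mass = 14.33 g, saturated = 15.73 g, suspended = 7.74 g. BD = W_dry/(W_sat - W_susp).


BD = 14.33 / (15.73 - 7.74) = 14.33 / 7.99 = 1.793 g/cm^3

1.793


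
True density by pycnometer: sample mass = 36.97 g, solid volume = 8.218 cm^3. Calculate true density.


TD = 36.97 / 8.218 = 4.499 g/cm^3

4.499


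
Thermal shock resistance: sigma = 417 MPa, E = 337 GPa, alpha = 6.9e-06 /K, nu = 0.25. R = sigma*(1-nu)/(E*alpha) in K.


R = 417*(1-0.25)/(337*1000*6.9e-06) = 134 K

134


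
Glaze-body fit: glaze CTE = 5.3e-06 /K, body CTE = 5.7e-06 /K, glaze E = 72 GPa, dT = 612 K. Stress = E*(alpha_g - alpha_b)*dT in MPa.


Stress = 72*1000*(5.3e-06 - 5.7e-06)*612 = -17.6 MPa

-17.6


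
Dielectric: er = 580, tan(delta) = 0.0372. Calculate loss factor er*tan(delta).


Loss = 580 * 0.0372 = 21.576

21.576


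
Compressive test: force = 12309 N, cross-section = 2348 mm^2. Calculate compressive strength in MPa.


CS = 12309 / 2348 = 5.2 MPa

5.2


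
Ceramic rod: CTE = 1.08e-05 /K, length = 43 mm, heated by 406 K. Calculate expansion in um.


dL = 1.08e-05 * 43 * 406 * 1000 = 188.546 um

188.546


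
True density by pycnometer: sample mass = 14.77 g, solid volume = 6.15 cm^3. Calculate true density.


TD = 14.77 / 6.15 = 2.402 g/cm^3

2.402


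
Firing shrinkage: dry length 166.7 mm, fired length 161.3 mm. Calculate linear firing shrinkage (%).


FS = (166.7 - 161.3) / 166.7 * 100 = 3.24%

3.24


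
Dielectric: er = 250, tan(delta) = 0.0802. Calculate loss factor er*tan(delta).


Loss = 250 * 0.0802 = 20.05

20.05


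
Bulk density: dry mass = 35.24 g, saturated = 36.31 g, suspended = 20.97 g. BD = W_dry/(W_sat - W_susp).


BD = 35.24 / (36.31 - 20.97) = 35.24 / 15.34 = 2.297 g/cm^3

2.297


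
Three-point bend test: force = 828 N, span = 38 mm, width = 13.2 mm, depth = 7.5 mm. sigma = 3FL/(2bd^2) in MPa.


sigma = 3*828*38/(2*13.2*7.5^2) = 63.6 MPa

63.6


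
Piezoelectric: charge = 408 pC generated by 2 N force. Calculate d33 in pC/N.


d33 = 408 / 2 = 204.0 pC/N

204.0


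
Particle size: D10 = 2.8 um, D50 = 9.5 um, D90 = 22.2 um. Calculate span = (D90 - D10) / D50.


Span = (22.2 - 2.8) / 9.5 = 19.4 / 9.5 = 2.042

2.042


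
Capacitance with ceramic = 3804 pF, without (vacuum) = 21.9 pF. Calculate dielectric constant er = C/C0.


er = 3804 / 21.9 = 173.7

173.7


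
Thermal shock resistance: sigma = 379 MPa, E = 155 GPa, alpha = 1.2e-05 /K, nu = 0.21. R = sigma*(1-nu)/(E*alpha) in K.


R = 379*(1-0.21)/(155*1000*1.2e-05) = 161 K

161


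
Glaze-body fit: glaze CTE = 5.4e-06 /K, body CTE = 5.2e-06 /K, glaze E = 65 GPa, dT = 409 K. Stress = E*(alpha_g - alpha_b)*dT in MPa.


Stress = 65*1000*(5.4e-06 - 5.2e-06)*409 = 5.3 MPa

5.3


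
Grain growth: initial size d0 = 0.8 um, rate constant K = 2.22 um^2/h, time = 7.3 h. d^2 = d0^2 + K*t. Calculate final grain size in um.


d^2 = 0.8^2 + 2.22*7.3 = 16.846
d = sqrt(16.846) = 4.1 um

4.1


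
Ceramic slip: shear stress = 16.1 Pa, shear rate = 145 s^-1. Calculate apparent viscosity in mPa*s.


eta = tau/gamma * 1000 = 16.1/145 * 1000 = 111.0 mPa*s

111.0


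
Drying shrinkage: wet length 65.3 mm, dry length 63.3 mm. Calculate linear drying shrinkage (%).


DS = (65.3 - 63.3) / 65.3 * 100 = 3.06%

3.06


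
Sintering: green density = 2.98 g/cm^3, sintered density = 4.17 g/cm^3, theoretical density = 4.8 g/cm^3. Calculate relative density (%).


Relative = 4.17 / 4.8 * 100 = 86.9%

86.9


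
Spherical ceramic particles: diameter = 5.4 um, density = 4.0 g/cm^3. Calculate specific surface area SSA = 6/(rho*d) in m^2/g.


SSA = 6 / (4.0 * 5.4) = 0.278 m^2/g

0.278


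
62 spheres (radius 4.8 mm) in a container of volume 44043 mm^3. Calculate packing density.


V_sphere = 4/3*pi*4.8^3 = 463.2467 mm^3
Total V = 62*463.2467 = 28721.2954 mm^3
PD = 28721.2954 / 44043 = 0.652

0.652


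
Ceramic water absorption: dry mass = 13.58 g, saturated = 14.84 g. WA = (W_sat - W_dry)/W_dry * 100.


WA = (14.84 - 13.58) / 13.58 * 100 = 9.28%

9.28


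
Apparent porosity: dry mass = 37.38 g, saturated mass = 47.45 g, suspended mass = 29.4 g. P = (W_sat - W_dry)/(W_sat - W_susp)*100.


P = (47.45 - 37.38) / (47.45 - 29.4) * 100 = 10.07 / 18.05 * 100 = 55.8%

55.8


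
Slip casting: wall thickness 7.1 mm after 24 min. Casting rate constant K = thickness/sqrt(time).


K = 7.1 / sqrt(24) = 7.1 / 4.899 = 1.449 mm/min^0.5

1.449


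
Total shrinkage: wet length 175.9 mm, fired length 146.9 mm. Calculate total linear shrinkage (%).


TS = (175.9 - 146.9) / 175.9 * 100 = 16.49%

16.49


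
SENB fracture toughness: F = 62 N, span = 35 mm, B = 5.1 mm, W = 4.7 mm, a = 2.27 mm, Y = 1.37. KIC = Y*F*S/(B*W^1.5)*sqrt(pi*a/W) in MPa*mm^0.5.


KIC = 1.37*62*35/(5.1*4.7^1.5)*sqrt(pi*2.27/4.7) = 70.47

70.47


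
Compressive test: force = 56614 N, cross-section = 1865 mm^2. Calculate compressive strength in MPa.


CS = 56614 / 1865 = 30.4 MPa

30.4


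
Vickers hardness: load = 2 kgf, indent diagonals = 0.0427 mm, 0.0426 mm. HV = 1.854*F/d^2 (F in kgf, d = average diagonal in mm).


d_avg = (0.0427+0.0426)/2 = 0.04265 mm
HV = 1.854*2/0.04265^2 = 2038

2038


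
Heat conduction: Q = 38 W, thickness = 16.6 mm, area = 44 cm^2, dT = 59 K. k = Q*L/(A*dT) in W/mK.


k = 38*16.6/1000/(44/10000*59) = 2.43 W/mK

2.43


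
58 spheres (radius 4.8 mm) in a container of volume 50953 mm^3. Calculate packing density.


V_sphere = 4/3*pi*4.8^3 = 463.2467 mm^3
Total V = 58*463.2467 = 26868.3086 mm^3
PD = 26868.3086 / 50953 = 0.527

0.527


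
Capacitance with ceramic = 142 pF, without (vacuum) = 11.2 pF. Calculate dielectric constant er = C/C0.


er = 142 / 11.2 = 12.68

12.68


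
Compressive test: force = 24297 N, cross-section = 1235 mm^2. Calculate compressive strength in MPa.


CS = 24297 / 1235 = 19.7 MPa

19.7


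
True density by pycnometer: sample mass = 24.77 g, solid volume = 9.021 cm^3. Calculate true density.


TD = 24.77 / 9.021 = 2.746 g/cm^3

2.746


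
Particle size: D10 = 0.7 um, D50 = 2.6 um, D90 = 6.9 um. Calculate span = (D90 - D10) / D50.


Span = (6.9 - 0.7) / 2.6 = 6.2 / 2.6 = 2.385

2.385


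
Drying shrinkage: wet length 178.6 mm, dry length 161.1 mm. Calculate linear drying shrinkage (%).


DS = (178.6 - 161.1) / 178.6 * 100 = 9.8%

9.8


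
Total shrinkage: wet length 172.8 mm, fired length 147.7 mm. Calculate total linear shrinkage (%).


TS = (172.8 - 147.7) / 172.8 * 100 = 14.53%

14.53


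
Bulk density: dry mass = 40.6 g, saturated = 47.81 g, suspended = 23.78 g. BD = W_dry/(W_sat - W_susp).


BD = 40.6 / (47.81 - 23.78) = 40.6 / 24.03 = 1.69 g/cm^3

1.69


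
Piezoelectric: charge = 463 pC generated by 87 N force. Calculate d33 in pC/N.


d33 = 463 / 87 = 5.3 pC/N

5.3


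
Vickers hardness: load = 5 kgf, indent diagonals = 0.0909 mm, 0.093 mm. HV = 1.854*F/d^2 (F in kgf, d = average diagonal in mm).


d_avg = (0.0909+0.093)/2 = 0.09195 mm
HV = 1.854*5/0.09195^2 = 1096

1096


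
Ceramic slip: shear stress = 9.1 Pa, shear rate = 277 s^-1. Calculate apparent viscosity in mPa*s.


eta = tau/gamma * 1000 = 9.1/277 * 1000 = 32.9 mPa*s

32.9


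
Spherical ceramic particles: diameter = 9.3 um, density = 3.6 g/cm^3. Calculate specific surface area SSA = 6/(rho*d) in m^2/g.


SSA = 6 / (3.6 * 9.3) = 0.179 m^2/g

0.179


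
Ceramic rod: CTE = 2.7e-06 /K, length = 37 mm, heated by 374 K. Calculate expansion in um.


dL = 2.7e-06 * 37 * 374 * 1000 = 37.363 um

37.363


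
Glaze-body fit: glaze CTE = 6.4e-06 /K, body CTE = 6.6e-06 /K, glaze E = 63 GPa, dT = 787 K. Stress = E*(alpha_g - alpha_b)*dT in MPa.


Stress = 63*1000*(6.4e-06 - 6.6e-06)*787 = -9.9 MPa

-9.9


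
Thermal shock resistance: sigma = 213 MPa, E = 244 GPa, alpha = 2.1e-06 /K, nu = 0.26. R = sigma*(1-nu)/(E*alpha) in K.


R = 213*(1-0.26)/(244*1000*2.1e-06) = 308 K

308


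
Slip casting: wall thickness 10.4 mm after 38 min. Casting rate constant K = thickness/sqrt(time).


K = 10.4 / sqrt(38) = 10.4 / 6.1644 = 1.687 mm/min^0.5

1.687


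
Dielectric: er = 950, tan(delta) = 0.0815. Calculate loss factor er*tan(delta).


Loss = 950 * 0.0815 = 77.425

77.425


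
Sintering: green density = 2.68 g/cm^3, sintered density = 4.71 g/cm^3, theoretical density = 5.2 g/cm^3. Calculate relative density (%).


Relative = 4.71 / 5.2 * 100 = 90.6%

90.6


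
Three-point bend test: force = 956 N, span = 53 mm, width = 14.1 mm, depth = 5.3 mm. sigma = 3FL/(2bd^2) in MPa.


sigma = 3*956*53/(2*14.1*5.3^2) = 191.9 MPa

191.9


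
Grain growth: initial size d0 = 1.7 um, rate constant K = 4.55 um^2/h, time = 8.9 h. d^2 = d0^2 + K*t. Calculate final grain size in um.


d^2 = 1.7^2 + 4.55*8.9 = 43.385
d = sqrt(43.385) = 6.59 um

6.59


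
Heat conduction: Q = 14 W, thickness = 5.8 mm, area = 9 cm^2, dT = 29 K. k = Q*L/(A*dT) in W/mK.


k = 14*5.8/1000/(9/10000*29) = 3.11 W/mK

3.11


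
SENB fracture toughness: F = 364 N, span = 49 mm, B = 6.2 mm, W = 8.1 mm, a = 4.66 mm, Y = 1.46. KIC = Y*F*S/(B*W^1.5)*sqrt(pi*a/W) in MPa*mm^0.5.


KIC = 1.46*364*49/(6.2*8.1^1.5)*sqrt(pi*4.66/8.1) = 244.94

244.94


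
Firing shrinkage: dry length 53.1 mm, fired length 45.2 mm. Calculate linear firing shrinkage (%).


FS = (53.1 - 45.2) / 53.1 * 100 = 14.88%

14.88


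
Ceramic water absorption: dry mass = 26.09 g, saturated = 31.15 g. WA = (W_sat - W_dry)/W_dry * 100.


WA = (31.15 - 26.09) / 26.09 * 100 = 19.39%

19.39


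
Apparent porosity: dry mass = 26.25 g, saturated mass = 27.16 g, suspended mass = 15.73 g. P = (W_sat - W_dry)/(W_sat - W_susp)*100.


P = (27.16 - 26.25) / (27.16 - 15.73) * 100 = 0.91 / 11.43 * 100 = 8.0%

8.0


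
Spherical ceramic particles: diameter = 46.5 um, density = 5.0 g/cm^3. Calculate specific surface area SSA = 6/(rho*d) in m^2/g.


SSA = 6 / (5.0 * 46.5) = 0.026 m^2/g

0.026


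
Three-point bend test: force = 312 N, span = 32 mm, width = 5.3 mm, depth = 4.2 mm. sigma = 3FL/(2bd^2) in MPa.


sigma = 3*312*32/(2*5.3*4.2^2) = 160.2 MPa

160.2


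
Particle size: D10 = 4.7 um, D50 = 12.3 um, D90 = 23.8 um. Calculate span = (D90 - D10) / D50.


Span = (23.8 - 4.7) / 12.3 = 19.1 / 12.3 = 1.553

1.553


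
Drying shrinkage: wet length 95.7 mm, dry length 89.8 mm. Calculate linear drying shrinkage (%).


DS = (95.7 - 89.8) / 95.7 * 100 = 6.17%

6.17


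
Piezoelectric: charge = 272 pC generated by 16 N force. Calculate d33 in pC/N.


d33 = 272 / 16 = 17.0 pC/N

17.0


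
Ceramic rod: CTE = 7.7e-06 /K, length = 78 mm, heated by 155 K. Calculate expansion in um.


dL = 7.7e-06 * 78 * 155 * 1000 = 93.093 um

93.093


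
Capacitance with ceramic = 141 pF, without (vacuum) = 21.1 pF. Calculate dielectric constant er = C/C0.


er = 141 / 21.1 = 6.68

6.68


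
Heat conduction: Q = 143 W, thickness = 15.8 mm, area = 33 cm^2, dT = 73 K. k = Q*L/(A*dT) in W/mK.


k = 143*15.8/1000/(33/10000*73) = 9.38 W/mK

9.38


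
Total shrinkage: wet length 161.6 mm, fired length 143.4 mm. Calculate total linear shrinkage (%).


TS = (161.6 - 143.4) / 161.6 * 100 = 11.26%

11.26


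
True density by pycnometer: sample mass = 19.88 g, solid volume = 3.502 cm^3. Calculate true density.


TD = 19.88 / 3.502 = 5.677 g/cm^3

5.677


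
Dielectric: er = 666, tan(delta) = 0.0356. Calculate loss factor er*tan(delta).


Loss = 666 * 0.0356 = 23.71

23.71


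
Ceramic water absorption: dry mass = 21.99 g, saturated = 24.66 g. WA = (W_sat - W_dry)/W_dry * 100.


WA = (24.66 - 21.99) / 21.99 * 100 = 12.14%

12.14


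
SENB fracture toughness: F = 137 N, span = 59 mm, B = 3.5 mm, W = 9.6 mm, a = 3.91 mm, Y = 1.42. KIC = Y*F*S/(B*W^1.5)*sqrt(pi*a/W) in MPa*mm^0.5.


KIC = 1.42*137*59/(3.5*9.6^1.5)*sqrt(pi*3.91/9.6) = 124.71

124.71


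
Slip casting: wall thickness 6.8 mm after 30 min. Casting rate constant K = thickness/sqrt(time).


K = 6.8 / sqrt(30) = 6.8 / 5.4772 = 1.242 mm/min^0.5

1.242


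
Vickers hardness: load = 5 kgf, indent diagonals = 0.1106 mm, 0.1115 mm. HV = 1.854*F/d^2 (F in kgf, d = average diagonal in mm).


d_avg = (0.1106+0.1115)/2 = 0.11105 mm
HV = 1.854*5/0.11105^2 = 752

752


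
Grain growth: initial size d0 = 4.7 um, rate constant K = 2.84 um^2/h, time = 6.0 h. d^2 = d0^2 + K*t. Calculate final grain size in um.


d^2 = 4.7^2 + 2.84*6.0 = 39.13
d = sqrt(39.13) = 6.26 um

6.26


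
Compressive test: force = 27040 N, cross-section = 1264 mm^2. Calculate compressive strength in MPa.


CS = 27040 / 1264 = 21.4 MPa

21.4


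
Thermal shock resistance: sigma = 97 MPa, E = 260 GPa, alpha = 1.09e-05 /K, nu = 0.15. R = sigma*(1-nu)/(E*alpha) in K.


R = 97*(1-0.15)/(260*1000*1.09e-05) = 29 K

29


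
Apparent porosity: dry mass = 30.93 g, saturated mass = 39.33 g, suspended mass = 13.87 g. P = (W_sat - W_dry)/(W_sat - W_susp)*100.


P = (39.33 - 30.93) / (39.33 - 13.87) * 100 = 8.4 / 25.46 * 100 = 33.0%

33.0


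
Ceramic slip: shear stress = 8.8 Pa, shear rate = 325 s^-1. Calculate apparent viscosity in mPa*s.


eta = tau/gamma * 1000 = 8.8/325 * 1000 = 27.1 mPa*s

27.1


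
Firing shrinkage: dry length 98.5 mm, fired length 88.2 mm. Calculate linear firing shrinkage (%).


FS = (98.5 - 88.2) / 98.5 * 100 = 10.46%

10.46


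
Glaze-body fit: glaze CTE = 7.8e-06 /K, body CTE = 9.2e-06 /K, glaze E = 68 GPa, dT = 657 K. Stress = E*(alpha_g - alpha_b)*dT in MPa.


Stress = 68*1000*(7.8e-06 - 9.2e-06)*657 = -62.5 MPa

-62.5


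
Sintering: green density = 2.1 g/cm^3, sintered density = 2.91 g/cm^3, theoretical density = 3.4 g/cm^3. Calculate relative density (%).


Relative = 2.91 / 3.4 * 100 = 85.6%

85.6


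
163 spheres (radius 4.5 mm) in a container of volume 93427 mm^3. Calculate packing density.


V_sphere = 4/3*pi*4.5^3 = 381.7035 mm^3
Total V = 163*381.7035 = 62217.6705 mm^3
PD = 62217.6705 / 93427 = 0.666

0.666


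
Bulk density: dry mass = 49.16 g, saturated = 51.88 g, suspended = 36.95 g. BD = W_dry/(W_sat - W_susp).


BD = 49.16 / (51.88 - 36.95) = 49.16 / 14.93 = 3.293 g/cm^3

3.293


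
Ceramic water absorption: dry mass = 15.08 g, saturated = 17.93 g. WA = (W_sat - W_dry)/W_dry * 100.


WA = (17.93 - 15.08) / 15.08 * 100 = 18.9%

18.9


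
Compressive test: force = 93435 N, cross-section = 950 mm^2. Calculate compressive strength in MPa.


CS = 93435 / 950 = 98.4 MPa

98.4


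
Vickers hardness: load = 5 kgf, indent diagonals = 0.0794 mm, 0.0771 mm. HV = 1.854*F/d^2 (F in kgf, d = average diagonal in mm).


d_avg = (0.0794+0.0771)/2 = 0.07825 mm
HV = 1.854*5/0.07825^2 = 1514

1514


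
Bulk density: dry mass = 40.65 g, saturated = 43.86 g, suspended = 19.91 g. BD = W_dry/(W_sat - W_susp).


BD = 40.65 / (43.86 - 19.91) = 40.65 / 23.95 = 1.697 g/cm^3

1.697


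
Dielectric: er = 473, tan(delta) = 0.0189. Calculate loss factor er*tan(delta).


Loss = 473 * 0.0189 = 8.94

8.94


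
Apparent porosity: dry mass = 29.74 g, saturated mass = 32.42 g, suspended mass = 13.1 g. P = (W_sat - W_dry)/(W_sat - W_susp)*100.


P = (32.42 - 29.74) / (32.42 - 13.1) * 100 = 2.68 / 19.32 * 100 = 13.9%

13.9


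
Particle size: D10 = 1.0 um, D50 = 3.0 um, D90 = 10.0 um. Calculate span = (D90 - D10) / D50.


Span = (10.0 - 1.0) / 3.0 = 9.0 / 3.0 = 3.0

3.0


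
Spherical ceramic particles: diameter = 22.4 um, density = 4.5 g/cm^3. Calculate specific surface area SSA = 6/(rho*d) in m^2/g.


SSA = 6 / (4.5 * 22.4) = 0.06 m^2/g

0.06


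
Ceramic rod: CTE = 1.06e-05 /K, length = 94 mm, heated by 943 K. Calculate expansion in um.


dL = 1.06e-05 * 94 * 943 * 1000 = 939.605 um

939.605


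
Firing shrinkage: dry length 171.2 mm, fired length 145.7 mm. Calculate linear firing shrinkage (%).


FS = (171.2 - 145.7) / 171.2 * 100 = 14.89%

14.89


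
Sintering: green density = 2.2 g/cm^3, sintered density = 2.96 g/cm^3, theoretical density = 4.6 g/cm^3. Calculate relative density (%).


Relative = 2.96 / 4.6 * 100 = 64.3%

64.3


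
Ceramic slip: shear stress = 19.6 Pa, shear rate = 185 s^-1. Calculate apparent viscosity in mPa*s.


eta = tau/gamma * 1000 = 19.6/185 * 1000 = 105.9 mPa*s

105.9


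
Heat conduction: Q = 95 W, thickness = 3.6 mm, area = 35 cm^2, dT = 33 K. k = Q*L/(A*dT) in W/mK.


k = 95*3.6/1000/(35/10000*33) = 2.96 W/mK

2.96


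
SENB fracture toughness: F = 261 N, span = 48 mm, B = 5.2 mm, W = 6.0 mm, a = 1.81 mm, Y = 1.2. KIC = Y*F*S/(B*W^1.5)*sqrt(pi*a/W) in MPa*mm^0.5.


KIC = 1.2*261*48/(5.2*6.0^1.5)*sqrt(pi*1.81/6.0) = 191.5

191.5


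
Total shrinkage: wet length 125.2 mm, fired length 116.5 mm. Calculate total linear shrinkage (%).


TS = (125.2 - 116.5) / 125.2 * 100 = 6.95%

6.95


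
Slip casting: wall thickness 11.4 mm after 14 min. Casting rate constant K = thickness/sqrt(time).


K = 11.4 / sqrt(14) = 11.4 / 3.7417 = 3.047 mm/min^0.5

3.047


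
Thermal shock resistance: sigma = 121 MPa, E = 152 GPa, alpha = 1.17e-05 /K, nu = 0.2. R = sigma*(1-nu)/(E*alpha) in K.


R = 121*(1-0.2)/(152*1000*1.17e-05) = 54 K

54


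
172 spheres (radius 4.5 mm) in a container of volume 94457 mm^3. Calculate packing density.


V_sphere = 4/3*pi*4.5^3 = 381.7035 mm^3
Total V = 172*381.7035 = 65653.002 mm^3
PD = 65653.002 / 94457 = 0.695

0.695


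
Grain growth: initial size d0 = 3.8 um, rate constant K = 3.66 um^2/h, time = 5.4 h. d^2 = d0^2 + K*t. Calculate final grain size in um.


d^2 = 3.8^2 + 3.66*5.4 = 34.204
d = sqrt(34.204) = 5.85 um

5.85


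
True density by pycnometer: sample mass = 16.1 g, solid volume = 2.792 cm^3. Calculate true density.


TD = 16.1 / 2.792 = 5.766 g/cm^3

5.766
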